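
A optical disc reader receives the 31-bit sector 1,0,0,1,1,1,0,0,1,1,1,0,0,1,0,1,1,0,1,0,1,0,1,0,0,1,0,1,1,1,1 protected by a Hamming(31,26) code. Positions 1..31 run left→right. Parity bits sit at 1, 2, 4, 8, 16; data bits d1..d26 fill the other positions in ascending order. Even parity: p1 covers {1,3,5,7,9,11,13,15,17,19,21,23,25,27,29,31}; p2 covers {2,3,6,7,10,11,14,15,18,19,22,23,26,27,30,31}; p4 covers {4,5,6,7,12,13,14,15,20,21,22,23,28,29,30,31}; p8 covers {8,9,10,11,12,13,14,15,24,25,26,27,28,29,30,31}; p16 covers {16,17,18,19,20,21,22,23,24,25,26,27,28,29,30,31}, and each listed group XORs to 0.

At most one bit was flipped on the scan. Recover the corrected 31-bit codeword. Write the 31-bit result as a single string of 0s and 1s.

s1 (pos 1,3,5,7,9,11,13,15,17,19,21,23,25,27,29,31): 1⊕0⊕1⊕0⊕1⊕1⊕0⊕0⊕1⊕1⊕1⊕1⊕0⊕0⊕1⊕1 = 0
s2 (pos 2,3,6,7,10,11,14,15,18,19,22,23,26,27,30,31): 0⊕0⊕1⊕0⊕1⊕1⊕1⊕0⊕0⊕1⊕0⊕1⊕1⊕0⊕1⊕1 = 1
s4 (pos 4,5,6,7,12,13,14,15,20,21,22,23,28,29,30,31): 1⊕1⊕1⊕0⊕0⊕0⊕1⊕0⊕0⊕1⊕0⊕1⊕1⊕1⊕1⊕1 = 0
s8 (pos 8,9,10,11,12,13,14,15,24,25,26,27,28,29,30,31): 0⊕1⊕1⊕1⊕0⊕0⊕1⊕0⊕0⊕0⊕1⊕0⊕1⊕1⊕1⊕1 = 1
s16 (pos 16,17,18,19,20,21,22,23,24,25,26,27,28,29,30,31): 1⊕1⊕0⊕1⊕0⊕1⊕0⊕1⊕0⊕0⊕1⊕0⊕1⊕1⊕1⊕1 = 0
Syndrome s16…s1 = 01010 → error at position 10.
Flip position 10: 1001110011100101101010100101111 → 1001110010100101101010100101111

1001110010100101101010100101111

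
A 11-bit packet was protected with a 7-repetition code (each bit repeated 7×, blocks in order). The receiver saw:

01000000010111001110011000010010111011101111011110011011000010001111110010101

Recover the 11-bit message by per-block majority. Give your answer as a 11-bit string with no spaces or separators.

01001111010

Block 1 (0100000): 1 one → 0
Block 2 (0010111): 4 ones → 1
Block 3 (0011100): 3 ones → 0
Block 4 (1100001): 3 ones → 0
Block 5 (0010111): 4 ones → 1
Block 6 (0111011): 5 ones → 1
Block 7 (1101111): 6 ones → 1
Block 8 (0011011): 4 ones → 1
Block 9 (0000100): 1 one → 0
Block 10 (0111111): 6 ones → 1
Block 11 (0010101): 3 ones → 0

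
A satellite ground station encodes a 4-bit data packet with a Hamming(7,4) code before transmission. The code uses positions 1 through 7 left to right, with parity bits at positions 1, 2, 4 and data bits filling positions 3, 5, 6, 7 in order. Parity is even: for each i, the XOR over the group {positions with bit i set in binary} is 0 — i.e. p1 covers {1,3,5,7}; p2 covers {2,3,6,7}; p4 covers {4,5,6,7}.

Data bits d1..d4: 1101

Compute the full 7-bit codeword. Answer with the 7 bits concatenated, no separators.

Place data at non-parity positions: p1 p2 1 p4 1 0 1
p1 (pos 1,3,5,7): XOR of data positions = 1⊕1⊕1 = 1
p2 (pos 2,3,6,7): XOR of data positions = 1⊕0⊕1 = 0
p4 (pos 4,5,6,7): XOR of data positions = 1⊕0⊕1 = 0
Codeword: 1010101

1010101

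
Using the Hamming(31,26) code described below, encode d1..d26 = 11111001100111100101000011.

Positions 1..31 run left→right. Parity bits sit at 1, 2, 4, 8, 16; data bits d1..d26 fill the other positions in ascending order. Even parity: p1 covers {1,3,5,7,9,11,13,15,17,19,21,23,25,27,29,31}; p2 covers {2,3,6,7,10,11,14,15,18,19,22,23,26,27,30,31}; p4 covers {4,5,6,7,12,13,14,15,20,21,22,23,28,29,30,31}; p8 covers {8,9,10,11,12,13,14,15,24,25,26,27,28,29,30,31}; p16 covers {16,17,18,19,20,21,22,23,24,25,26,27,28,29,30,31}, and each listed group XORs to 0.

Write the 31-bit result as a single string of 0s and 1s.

0011111010011000111100101000011

Place data at non-parity positions: p1 p2 1 p4 1 1 1 p8 1 0 0 1 1 0 0 p16 1 1 1 1 0 0 1 0 1 0 0 0 0 1 1
p1 (pos 1,3,5,7,9,11,13,15,17,19,21,23,25,27,29,31): XOR of data positions = 1⊕1⊕1⊕1⊕0⊕1⊕0⊕1⊕1⊕0⊕1⊕1⊕0⊕0⊕1 = 0
p2 (pos 2,3,6,7,10,11,14,15,18,19,22,23,26,27,30,31): XOR of data positions = 1⊕1⊕1⊕0⊕0⊕0⊕0⊕1⊕1⊕0⊕1⊕0⊕0⊕1⊕1 = 0
p4 (pos 4,5,6,7,12,13,14,15,20,21,22,23,28,29,30,31): XOR of data positions = 1⊕1⊕1⊕1⊕1⊕0⊕0⊕1⊕0⊕0⊕1⊕0⊕0⊕1⊕1 = 1
p8 (pos 8,9,10,11,12,13,14,15,24,25,26,27,28,29,30,31): XOR of data positions = 1⊕0⊕0⊕1⊕1⊕0⊕0⊕0⊕1⊕0⊕0⊕0⊕0⊕1⊕1 = 0
p16 (pos 16,17,18,19,20,21,22,23,24,25,26,27,28,29,30,31): XOR of data positions = 1⊕1⊕1⊕1⊕0⊕0⊕1⊕0⊕1⊕0⊕0⊕0⊕0⊕1⊕1 = 0
Codeword: 0011111010011000111100101000011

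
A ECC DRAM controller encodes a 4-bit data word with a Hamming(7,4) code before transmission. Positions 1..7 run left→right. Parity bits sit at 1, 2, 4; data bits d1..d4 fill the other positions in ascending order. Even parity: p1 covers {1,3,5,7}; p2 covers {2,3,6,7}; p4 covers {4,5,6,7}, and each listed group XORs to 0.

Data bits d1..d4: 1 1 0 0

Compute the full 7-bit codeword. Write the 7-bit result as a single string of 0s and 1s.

Place data at non-parity positions: p1 p2 1 p4 1 0 0
p1 (pos 1,3,5,7): XOR of data positions = 1⊕1⊕0 = 0
p2 (pos 2,3,6,7): XOR of data positions = 1⊕0⊕0 = 1
p4 (pos 4,5,6,7): XOR of data positions = 1⊕0⊕0 = 1
Codeword: 0111100

0111100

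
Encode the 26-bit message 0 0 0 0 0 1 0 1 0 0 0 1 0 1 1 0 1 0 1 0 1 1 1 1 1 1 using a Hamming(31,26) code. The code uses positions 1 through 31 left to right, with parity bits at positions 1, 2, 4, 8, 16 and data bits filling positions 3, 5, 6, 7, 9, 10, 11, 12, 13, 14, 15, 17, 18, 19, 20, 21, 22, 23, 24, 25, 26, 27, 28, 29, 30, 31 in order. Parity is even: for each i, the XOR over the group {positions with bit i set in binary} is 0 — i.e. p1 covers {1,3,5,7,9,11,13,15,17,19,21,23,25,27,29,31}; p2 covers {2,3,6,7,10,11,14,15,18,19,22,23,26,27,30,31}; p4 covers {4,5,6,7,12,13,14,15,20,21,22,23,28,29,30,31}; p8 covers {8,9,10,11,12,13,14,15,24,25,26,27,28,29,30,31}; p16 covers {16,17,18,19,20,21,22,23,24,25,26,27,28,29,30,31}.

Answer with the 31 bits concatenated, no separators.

Place data at non-parity positions: p1 p2 0 p4 0 0 0 p8 0 1 0 1 0 0 0 p16 1 0 1 1 0 1 0 1 0 1 1 1 1 1 1
p1 (pos 1,3,5,7,9,11,13,15,17,19,21,23,25,27,29,31): XOR of data positions = 0⊕0⊕0⊕0⊕0⊕0⊕0⊕1⊕1⊕0⊕0⊕0⊕1⊕1⊕1 = 1
p2 (pos 2,3,6,7,10,11,14,15,18,19,22,23,26,27,30,31): XOR of data positions = 0⊕0⊕0⊕1⊕0⊕0⊕0⊕0⊕1⊕1⊕0⊕1⊕1⊕1⊕1 = 1
p4 (pos 4,5,6,7,12,13,14,15,20,21,22,23,28,29,30,31): XOR of data positions = 0⊕0⊕0⊕1⊕0⊕0⊕0⊕1⊕0⊕1⊕0⊕1⊕1⊕1⊕1 = 1
p8 (pos 8,9,10,11,12,13,14,15,24,25,26,27,28,29,30,31): XOR of data positions = 0⊕1⊕0⊕1⊕0⊕0⊕0⊕1⊕0⊕1⊕1⊕1⊕1⊕1⊕1 = 1
p16 (pos 16,17,18,19,20,21,22,23,24,25,26,27,28,29,30,31): XOR of data positions = 1⊕0⊕1⊕1⊕0⊕1⊕0⊕1⊕0⊕1⊕1⊕1⊕1⊕1⊕1 = 1
Codeword: 1101000101010001101101010111111

1101000101010001101101010111111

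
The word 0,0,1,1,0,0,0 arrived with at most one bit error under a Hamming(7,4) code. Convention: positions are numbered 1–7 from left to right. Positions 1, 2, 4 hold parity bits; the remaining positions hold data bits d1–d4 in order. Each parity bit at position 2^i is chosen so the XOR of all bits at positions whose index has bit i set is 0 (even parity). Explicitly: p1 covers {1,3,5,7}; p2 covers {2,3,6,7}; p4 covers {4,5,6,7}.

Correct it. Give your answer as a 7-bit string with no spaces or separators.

s1 (pos 1,3,5,7): 0⊕1⊕0⊕0 = 1
s2 (pos 2,3,6,7): 0⊕1⊕0⊕0 = 1
s4 (pos 4,5,6,7): 1⊕0⊕0⊕0 = 1
Syndrome s4…s1 = 111 → error at position 7.
Flip position 7: 0011000 → 0011001

0011001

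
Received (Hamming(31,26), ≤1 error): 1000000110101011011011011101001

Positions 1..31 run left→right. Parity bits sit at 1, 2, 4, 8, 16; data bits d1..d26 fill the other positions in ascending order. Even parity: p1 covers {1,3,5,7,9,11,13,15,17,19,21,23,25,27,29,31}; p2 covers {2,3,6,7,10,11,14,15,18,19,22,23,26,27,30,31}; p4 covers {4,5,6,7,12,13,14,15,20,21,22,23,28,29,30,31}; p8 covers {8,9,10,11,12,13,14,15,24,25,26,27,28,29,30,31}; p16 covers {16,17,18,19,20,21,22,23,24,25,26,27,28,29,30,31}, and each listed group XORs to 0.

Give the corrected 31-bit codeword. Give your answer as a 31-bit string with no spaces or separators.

s1 (pos 1,3,5,7,9,11,13,15,17,19,21,23,25,27,29,31): 1⊕0⊕0⊕0⊕1⊕1⊕1⊕1⊕0⊕1⊕1⊕0⊕1⊕0⊕0⊕1 = 1
s2 (pos 2,3,6,7,10,11,14,15,18,19,22,23,26,27,30,31): 0⊕0⊕0⊕0⊕0⊕1⊕0⊕1⊕1⊕1⊕1⊕0⊕1⊕0⊕0⊕1 = 1
s4 (pos 4,5,6,7,12,13,14,15,20,21,22,23,28,29,30,31): 0⊕0⊕0⊕0⊕0⊕1⊕0⊕1⊕0⊕1⊕1⊕0⊕1⊕0⊕0⊕1 = 0
s8 (pos 8,9,10,11,12,13,14,15,24,25,26,27,28,29,30,31): 1⊕1⊕0⊕1⊕0⊕1⊕0⊕1⊕1⊕1⊕1⊕0⊕1⊕0⊕0⊕1 = 0
s16 (pos 16,17,18,19,20,21,22,23,24,25,26,27,28,29,30,31): 1⊕0⊕1⊕1⊕0⊕1⊕1⊕0⊕1⊕1⊕1⊕0⊕1⊕0⊕0⊕1 = 0
Syndrome s16…s1 = 00011 → error at position 3.
Flip position 3: 1000000110101011011011011101001 → 1010000110101011011011011101001

1010000110101011011011011101001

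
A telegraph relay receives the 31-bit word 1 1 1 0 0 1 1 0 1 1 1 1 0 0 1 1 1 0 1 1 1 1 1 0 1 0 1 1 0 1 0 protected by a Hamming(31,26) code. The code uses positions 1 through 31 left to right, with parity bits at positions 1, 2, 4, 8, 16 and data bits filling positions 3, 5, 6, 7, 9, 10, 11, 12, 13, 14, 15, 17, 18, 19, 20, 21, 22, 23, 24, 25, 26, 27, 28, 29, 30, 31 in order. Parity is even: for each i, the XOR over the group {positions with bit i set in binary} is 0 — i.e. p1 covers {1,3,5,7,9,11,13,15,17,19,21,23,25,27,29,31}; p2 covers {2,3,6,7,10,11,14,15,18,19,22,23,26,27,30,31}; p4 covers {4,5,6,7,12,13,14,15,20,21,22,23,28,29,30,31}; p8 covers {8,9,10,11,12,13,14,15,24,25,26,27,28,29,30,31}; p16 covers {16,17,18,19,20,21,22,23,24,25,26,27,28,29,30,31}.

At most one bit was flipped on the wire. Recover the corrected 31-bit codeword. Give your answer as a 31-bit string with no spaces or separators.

1110011011110011101111111011010

s1 (pos 1,3,5,7,9,11,13,15,17,19,21,23,25,27,29,31): 1⊕1⊕0⊕1⊕1⊕1⊕0⊕1⊕1⊕1⊕1⊕1⊕1⊕1⊕0⊕0 = 0
s2 (pos 2,3,6,7,10,11,14,15,18,19,22,23,26,27,30,31): 1⊕1⊕1⊕1⊕1⊕1⊕0⊕1⊕0⊕1⊕1⊕1⊕0⊕1⊕1⊕0 = 0
s4 (pos 4,5,6,7,12,13,14,15,20,21,22,23,28,29,30,31): 0⊕0⊕1⊕1⊕1⊕0⊕0⊕1⊕1⊕1⊕1⊕1⊕1⊕0⊕1⊕0 = 0
s8 (pos 8,9,10,11,12,13,14,15,24,25,26,27,28,29,30,31): 0⊕1⊕1⊕1⊕1⊕0⊕0⊕1⊕0⊕1⊕0⊕1⊕1⊕0⊕1⊕0 = 1
s16 (pos 16,17,18,19,20,21,22,23,24,25,26,27,28,29,30,31): 1⊕1⊕0⊕1⊕1⊕1⊕1⊕1⊕0⊕1⊕0⊕1⊕1⊕0⊕1⊕0 = 1
Syndrome s16…s1 = 11000 → error at position 24.
Flip position 24: 1110011011110011101111101011010 → 1110011011110011101111111011010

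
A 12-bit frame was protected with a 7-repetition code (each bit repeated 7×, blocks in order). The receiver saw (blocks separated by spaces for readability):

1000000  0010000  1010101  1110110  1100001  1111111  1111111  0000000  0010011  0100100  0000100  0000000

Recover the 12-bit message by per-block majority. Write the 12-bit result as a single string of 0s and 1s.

001101100000

Block 1 (1000000): 1 one → 0
Block 2 (0010000): 1 one → 0
Block 3 (1010101): 4 ones → 1
Block 4 (1110110): 5 ones → 1
Block 5 (1100001): 3 ones → 0
Block 6 (1111111): 7 ones → 1
Block 7 (1111111): 7 ones → 1
Block 8 (0000000): 0 ones → 0
Block 9 (0010011): 3 ones → 0
Block 10 (0100100): 2 ones → 0
Block 11 (0000100): 1 one → 0
Block 12 (0000000): 0 ones → 0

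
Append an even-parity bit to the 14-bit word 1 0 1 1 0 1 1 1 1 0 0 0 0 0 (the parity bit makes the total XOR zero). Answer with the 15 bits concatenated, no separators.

101101111000001

XOR of the 14 data bits: 1⊕0⊕1⊕1⊕0⊕1⊕1⊕1⊕1⊕0⊕0⊕0⊕0⊕0 = 1
Parity bit = 1 (so all 15 bits XOR to 0).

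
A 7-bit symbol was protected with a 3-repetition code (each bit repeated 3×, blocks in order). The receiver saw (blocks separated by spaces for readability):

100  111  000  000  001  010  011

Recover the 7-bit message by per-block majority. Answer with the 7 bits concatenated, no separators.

0100001

Block 1 (100): 1 one → 0
Block 2 (111): 3 ones → 1
Block 3 (000): 0 ones → 0
Block 4 (000): 0 ones → 0
Block 5 (001): 1 one → 0
Block 6 (010): 1 one → 0
Block 7 (011): 2 ones → 1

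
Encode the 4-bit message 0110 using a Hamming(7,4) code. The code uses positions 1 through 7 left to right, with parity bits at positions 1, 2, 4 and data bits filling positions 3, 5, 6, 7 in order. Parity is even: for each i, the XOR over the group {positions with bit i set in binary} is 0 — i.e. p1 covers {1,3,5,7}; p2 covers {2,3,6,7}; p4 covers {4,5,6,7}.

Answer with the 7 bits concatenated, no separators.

1100110

Place data at non-parity positions: p1 p2 0 p4 1 1 0
p1 (pos 1,3,5,7): XOR of data positions = 0⊕1⊕0 = 1
p2 (pos 2,3,6,7): XOR of data positions = 0⊕1⊕0 = 1
p4 (pos 4,5,6,7): XOR of data positions = 1⊕1⊕0 = 0
Codeword: 1100110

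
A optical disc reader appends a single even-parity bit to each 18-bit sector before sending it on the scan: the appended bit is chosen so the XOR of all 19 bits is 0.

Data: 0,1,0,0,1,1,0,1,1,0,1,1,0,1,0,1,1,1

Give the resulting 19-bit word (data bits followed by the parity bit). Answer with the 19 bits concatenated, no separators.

0100110110110101111

XOR of the 18 data bits: 0⊕1⊕0⊕0⊕1⊕1⊕0⊕1⊕1⊕0⊕1⊕1⊕0⊕1⊕0⊕1⊕1⊕1 = 1
Parity bit = 1 (so all 19 bits XOR to 0).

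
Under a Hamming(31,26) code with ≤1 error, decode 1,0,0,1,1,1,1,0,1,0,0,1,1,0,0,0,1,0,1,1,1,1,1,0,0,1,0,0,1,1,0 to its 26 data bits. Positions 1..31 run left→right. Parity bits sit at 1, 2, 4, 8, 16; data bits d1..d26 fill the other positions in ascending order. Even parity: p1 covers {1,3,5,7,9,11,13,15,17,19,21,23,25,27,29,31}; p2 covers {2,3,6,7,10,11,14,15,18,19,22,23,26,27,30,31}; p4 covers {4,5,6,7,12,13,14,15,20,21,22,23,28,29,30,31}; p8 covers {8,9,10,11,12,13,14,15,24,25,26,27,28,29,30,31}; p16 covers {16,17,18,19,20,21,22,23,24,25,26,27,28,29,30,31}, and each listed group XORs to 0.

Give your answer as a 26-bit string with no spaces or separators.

01111001100111111100100110

s1 (pos 1,3,5,7,9,11,13,15,17,19,21,23,25,27,29,31): 1⊕0⊕1⊕1⊕1⊕0⊕1⊕0⊕1⊕1⊕1⊕1⊕0⊕0⊕1⊕0 = 0
s2 (pos 2,3,6,7,10,11,14,15,18,19,22,23,26,27,30,31): 0⊕0⊕1⊕1⊕0⊕0⊕0⊕0⊕0⊕1⊕1⊕1⊕1⊕0⊕1⊕0 = 1
s4 (pos 4,5,6,7,12,13,14,15,20,21,22,23,28,29,30,31): 1⊕1⊕1⊕1⊕1⊕1⊕0⊕0⊕1⊕1⊕1⊕1⊕0⊕1⊕1⊕0 = 0
s8 (pos 8,9,10,11,12,13,14,15,24,25,26,27,28,29,30,31): 0⊕1⊕0⊕0⊕1⊕1⊕0⊕0⊕0⊕0⊕1⊕0⊕0⊕1⊕1⊕0 = 0
s16 (pos 16,17,18,19,20,21,22,23,24,25,26,27,28,29,30,31): 0⊕1⊕0⊕1⊕1⊕1⊕1⊕1⊕0⊕0⊕1⊕0⊕0⊕1⊕1⊕0 = 1
Syndrome s16…s1 = 10010 → error at position 18.
Flip position 18: 1001111010011000101111100100110 → 1001111010011000111111100100110
Read data bits from positions 3,5,6,7,9,10,11,12,13,14,15,17,18,19,20,21,22,23,24,25,26,27,28,29,30,31: 01111001100111111100100110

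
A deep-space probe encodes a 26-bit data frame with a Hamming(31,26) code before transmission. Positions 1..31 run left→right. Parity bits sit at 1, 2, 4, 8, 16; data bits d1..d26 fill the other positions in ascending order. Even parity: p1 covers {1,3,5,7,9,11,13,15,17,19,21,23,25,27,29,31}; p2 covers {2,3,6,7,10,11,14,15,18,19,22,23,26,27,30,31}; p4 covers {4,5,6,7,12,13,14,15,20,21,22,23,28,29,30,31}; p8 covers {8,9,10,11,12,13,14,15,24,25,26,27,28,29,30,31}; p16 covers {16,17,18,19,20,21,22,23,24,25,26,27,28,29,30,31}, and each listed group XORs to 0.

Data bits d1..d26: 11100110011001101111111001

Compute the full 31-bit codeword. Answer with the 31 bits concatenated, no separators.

Place data at non-parity positions: p1 p2 1 p4 1 1 0 p8 0 1 1 0 0 1 1 p16 0 0 1 1 0 1 1 1 1 1 1 1 0 0 1
p1 (pos 1,3,5,7,9,11,13,15,17,19,21,23,25,27,29,31): XOR of data positions = 1⊕1⊕0⊕0⊕1⊕0⊕1⊕0⊕1⊕0⊕1⊕1⊕1⊕0⊕1 = 1
p2 (pos 2,3,6,7,10,11,14,15,18,19,22,23,26,27,30,31): XOR of data positions = 1⊕1⊕0⊕1⊕1⊕1⊕1⊕0⊕1⊕1⊕1⊕1⊕1⊕0⊕1 = 0
p4 (pos 4,5,6,7,12,13,14,15,20,21,22,23,28,29,30,31): XOR of data positions = 1⊕1⊕0⊕0⊕0⊕1⊕1⊕1⊕0⊕1⊕1⊕1⊕0⊕0⊕1 = 1
p8 (pos 8,9,10,11,12,13,14,15,24,25,26,27,28,29,30,31): XOR of data positions = 0⊕1⊕1⊕0⊕0⊕1⊕1⊕1⊕1⊕1⊕1⊕1⊕0⊕0⊕1 = 0
p16 (pos 16,17,18,19,20,21,22,23,24,25,26,27,28,29,30,31): XOR of data positions = 0⊕0⊕1⊕1⊕0⊕1⊕1⊕1⊕1⊕1⊕1⊕1⊕0⊕0⊕1 = 0
Codeword: 1011110001100110001101111111001

1011110001100110001101111111001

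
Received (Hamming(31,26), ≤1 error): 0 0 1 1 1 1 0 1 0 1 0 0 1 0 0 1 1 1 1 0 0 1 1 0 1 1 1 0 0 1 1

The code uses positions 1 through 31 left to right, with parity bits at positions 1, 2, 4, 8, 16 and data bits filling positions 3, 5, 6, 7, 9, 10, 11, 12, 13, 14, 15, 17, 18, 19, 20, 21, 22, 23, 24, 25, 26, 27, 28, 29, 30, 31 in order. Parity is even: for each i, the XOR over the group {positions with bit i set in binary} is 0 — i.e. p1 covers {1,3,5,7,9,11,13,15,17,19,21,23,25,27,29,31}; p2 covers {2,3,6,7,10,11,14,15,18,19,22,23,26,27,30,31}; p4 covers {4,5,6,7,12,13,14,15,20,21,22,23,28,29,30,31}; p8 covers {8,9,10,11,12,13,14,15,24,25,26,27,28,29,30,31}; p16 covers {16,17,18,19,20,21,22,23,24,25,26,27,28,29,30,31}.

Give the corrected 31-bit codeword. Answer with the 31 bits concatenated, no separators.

0011110101001001110001101110011

s1 (pos 1,3,5,7,9,11,13,15,17,19,21,23,25,27,29,31): 0⊕1⊕1⊕0⊕0⊕0⊕1⊕0⊕1⊕1⊕0⊕1⊕1⊕1⊕0⊕1 = 1
s2 (pos 2,3,6,7,10,11,14,15,18,19,22,23,26,27,30,31): 0⊕1⊕1⊕0⊕1⊕0⊕0⊕0⊕1⊕1⊕1⊕1⊕1⊕1⊕1⊕1 = 1
s4 (pos 4,5,6,7,12,13,14,15,20,21,22,23,28,29,30,31): 1⊕1⊕1⊕0⊕0⊕1⊕0⊕0⊕0⊕0⊕1⊕1⊕0⊕0⊕1⊕1 = 0
s8 (pos 8,9,10,11,12,13,14,15,24,25,26,27,28,29,30,31): 1⊕0⊕1⊕0⊕0⊕1⊕0⊕0⊕0⊕1⊕1⊕1⊕0⊕0⊕1⊕1 = 0
s16 (pos 16,17,18,19,20,21,22,23,24,25,26,27,28,29,30,31): 1⊕1⊕1⊕1⊕0⊕0⊕1⊕1⊕0⊕1⊕1⊕1⊕0⊕0⊕1⊕1 = 1
Syndrome s16…s1 = 10011 → error at position 19.
Flip position 19: 0011110101001001111001101110011 → 0011110101001001110001101110011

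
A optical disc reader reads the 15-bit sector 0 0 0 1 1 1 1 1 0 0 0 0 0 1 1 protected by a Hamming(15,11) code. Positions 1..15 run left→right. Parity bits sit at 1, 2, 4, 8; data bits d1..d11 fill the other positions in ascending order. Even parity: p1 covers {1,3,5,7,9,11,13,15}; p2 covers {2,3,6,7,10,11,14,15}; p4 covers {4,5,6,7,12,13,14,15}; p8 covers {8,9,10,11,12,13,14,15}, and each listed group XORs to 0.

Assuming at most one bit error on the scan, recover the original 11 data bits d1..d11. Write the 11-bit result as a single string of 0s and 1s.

s1 (pos 1,3,5,7,9,11,13,15): 0⊕0⊕1⊕1⊕0⊕0⊕0⊕1 = 1
s2 (pos 2,3,6,7,10,11,14,15): 0⊕0⊕1⊕1⊕0⊕0⊕1⊕1 = 0
s4 (pos 4,5,6,7,12,13,14,15): 1⊕1⊕1⊕1⊕0⊕0⊕1⊕1 = 0
s8 (pos 8,9,10,11,12,13,14,15): 1⊕0⊕0⊕0⊕0⊕0⊕1⊕1 = 1
Syndrome s8…s1 = 1001 → error at position 9.
Flip position 9: 000111110000011 → 000111111000011
Read data bits from positions 3,5,6,7,9,10,11,12,13,14,15: 01111000011

01111000011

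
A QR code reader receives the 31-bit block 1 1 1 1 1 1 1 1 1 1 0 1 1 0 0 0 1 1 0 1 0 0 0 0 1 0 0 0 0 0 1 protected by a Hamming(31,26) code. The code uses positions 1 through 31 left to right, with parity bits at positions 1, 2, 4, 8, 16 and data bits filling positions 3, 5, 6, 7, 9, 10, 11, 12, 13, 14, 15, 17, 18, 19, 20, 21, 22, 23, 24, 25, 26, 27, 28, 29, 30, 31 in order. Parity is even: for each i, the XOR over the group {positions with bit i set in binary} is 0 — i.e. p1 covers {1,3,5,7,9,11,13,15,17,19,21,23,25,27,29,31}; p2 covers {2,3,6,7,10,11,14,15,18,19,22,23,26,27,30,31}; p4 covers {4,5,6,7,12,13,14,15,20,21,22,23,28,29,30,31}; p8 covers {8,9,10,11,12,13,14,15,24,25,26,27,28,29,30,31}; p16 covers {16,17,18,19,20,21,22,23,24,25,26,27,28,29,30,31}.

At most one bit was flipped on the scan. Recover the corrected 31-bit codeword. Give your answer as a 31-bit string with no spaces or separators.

1111111111011000110100001010001

s1 (pos 1,3,5,7,9,11,13,15,17,19,21,23,25,27,29,31): 1⊕1⊕1⊕1⊕1⊕0⊕1⊕0⊕1⊕0⊕0⊕0⊕1⊕0⊕0⊕1 = 1
s2 (pos 2,3,6,7,10,11,14,15,18,19,22,23,26,27,30,31): 1⊕1⊕1⊕1⊕1⊕0⊕0⊕0⊕1⊕0⊕0⊕0⊕0⊕0⊕0⊕1 = 1
s4 (pos 4,5,6,7,12,13,14,15,20,21,22,23,28,29,30,31): 1⊕1⊕1⊕1⊕1⊕1⊕0⊕0⊕1⊕0⊕0⊕0⊕0⊕0⊕0⊕1 = 0
s8 (pos 8,9,10,11,12,13,14,15,24,25,26,27,28,29,30,31): 1⊕1⊕1⊕0⊕1⊕1⊕0⊕0⊕0⊕1⊕0⊕0⊕0⊕0⊕0⊕1 = 1
s16 (pos 16,17,18,19,20,21,22,23,24,25,26,27,28,29,30,31): 0⊕1⊕1⊕0⊕1⊕0⊕0⊕0⊕0⊕1⊕0⊕0⊕0⊕0⊕0⊕1 = 1
Syndrome s16…s1 = 11011 → error at position 27.
Flip position 27: 1111111111011000110100001000001 → 1111111111011000110100001010001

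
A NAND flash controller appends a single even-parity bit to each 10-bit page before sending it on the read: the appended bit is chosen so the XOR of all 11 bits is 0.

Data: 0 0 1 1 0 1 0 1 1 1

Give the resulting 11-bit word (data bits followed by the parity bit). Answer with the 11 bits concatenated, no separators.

XOR of the 10 data bits: 0⊕0⊕1⊕1⊕0⊕1⊕0⊕1⊕1⊕1 = 0
Parity bit = 0 (so all 11 bits XOR to 0).

00110101110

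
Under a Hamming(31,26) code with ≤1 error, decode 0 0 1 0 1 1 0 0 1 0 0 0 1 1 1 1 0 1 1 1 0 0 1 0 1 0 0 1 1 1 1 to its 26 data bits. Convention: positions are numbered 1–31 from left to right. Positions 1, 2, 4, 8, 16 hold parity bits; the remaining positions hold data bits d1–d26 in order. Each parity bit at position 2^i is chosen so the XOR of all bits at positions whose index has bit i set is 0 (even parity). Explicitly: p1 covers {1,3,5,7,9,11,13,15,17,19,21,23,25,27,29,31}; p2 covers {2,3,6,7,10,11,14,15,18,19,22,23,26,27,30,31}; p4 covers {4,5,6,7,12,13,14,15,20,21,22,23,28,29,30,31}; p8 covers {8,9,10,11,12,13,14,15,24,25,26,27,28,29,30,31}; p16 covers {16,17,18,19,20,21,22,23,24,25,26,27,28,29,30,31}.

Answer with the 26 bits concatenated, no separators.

11101000101011100101001111

s1 (pos 1,3,5,7,9,11,13,15,17,19,21,23,25,27,29,31): 0⊕1⊕1⊕0⊕1⊕0⊕1⊕1⊕0⊕1⊕0⊕1⊕1⊕0⊕1⊕1 = 0
s2 (pos 2,3,6,7,10,11,14,15,18,19,22,23,26,27,30,31): 0⊕1⊕1⊕0⊕0⊕0⊕1⊕1⊕1⊕1⊕0⊕1⊕0⊕0⊕1⊕1 = 1
s4 (pos 4,5,6,7,12,13,14,15,20,21,22,23,28,29,30,31): 0⊕1⊕1⊕0⊕0⊕1⊕1⊕1⊕1⊕0⊕0⊕1⊕1⊕1⊕1⊕1 = 1
s8 (pos 8,9,10,11,12,13,14,15,24,25,26,27,28,29,30,31): 0⊕1⊕0⊕0⊕0⊕1⊕1⊕1⊕0⊕1⊕0⊕0⊕1⊕1⊕1⊕1 = 1
s16 (pos 16,17,18,19,20,21,22,23,24,25,26,27,28,29,30,31): 1⊕0⊕1⊕1⊕1⊕0⊕0⊕1⊕0⊕1⊕0⊕0⊕1⊕1⊕1⊕1 = 0
Syndrome s16…s1 = 01110 → error at position 14.
Flip position 14: 0010110010001111011100101001111 → 0010110010001011011100101001111
Read data bits from positions 3,5,6,7,9,10,11,12,13,14,15,17,18,19,20,21,22,23,24,25,26,27,28,29,30,31: 11101000101011100101001111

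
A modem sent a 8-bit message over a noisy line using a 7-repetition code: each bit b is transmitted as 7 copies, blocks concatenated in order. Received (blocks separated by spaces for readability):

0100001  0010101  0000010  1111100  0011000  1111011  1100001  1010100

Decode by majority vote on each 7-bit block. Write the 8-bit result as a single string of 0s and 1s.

00010100

Block 1 (0100001): 2 ones → 0
Block 2 (0010101): 3 ones → 0
Block 3 (0000010): 1 one → 0
Block 4 (1111100): 5 ones → 1
Block 5 (0011000): 2 ones → 0
Block 6 (1111011): 6 ones → 1
Block 7 (1100001): 3 ones → 0
Block 8 (1010100): 3 ones → 0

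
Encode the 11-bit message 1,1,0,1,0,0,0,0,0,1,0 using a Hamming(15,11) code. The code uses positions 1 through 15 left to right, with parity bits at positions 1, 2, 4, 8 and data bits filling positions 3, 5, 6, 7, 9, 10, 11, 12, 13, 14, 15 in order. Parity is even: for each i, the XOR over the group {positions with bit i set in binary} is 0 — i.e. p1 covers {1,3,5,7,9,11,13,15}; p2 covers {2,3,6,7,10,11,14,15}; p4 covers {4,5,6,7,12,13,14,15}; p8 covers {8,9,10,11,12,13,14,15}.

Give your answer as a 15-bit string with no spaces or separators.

111110110000010

Place data at non-parity positions: p1 p2 1 p4 1 0 1 p8 0 0 0 0 0 1 0
p1 (pos 1,3,5,7,9,11,13,15): XOR of data positions = 1⊕1⊕1⊕0⊕0⊕0⊕0 = 1
p2 (pos 2,3,6,7,10,11,14,15): XOR of data positions = 1⊕0⊕1⊕0⊕0⊕1⊕0 = 1
p4 (pos 4,5,6,7,12,13,14,15): XOR of data positions = 1⊕0⊕1⊕0⊕0⊕1⊕0 = 1
p8 (pos 8,9,10,11,12,13,14,15): XOR of data positions = 0⊕0⊕0⊕0⊕0⊕1⊕0 = 1
Codeword: 111110110000010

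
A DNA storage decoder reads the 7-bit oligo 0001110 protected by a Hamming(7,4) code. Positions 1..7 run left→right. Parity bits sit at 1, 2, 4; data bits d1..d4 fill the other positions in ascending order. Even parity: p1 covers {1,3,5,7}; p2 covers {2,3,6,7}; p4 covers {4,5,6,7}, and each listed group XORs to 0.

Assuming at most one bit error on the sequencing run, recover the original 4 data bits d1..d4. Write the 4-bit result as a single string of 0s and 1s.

s1 (pos 1,3,5,7): 0⊕0⊕1⊕0 = 1
s2 (pos 2,3,6,7): 0⊕0⊕1⊕0 = 1
s4 (pos 4,5,6,7): 1⊕1⊕1⊕0 = 1
Syndrome s4…s1 = 111 → error at position 7.
Flip position 7: 0001110 → 0001111
Read data bits from positions 3,5,6,7: 0111

0111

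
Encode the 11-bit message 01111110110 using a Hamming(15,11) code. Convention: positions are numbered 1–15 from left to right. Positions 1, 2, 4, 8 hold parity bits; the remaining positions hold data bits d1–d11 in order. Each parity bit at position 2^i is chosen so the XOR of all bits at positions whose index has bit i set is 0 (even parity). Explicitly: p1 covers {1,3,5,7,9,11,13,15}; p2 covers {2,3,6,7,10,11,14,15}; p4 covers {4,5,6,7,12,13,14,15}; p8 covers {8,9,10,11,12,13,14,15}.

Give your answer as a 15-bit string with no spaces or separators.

110111111110110

Place data at non-parity positions: p1 p2 0 p4 1 1 1 p8 1 1 1 0 1 1 0
p1 (pos 1,3,5,7,9,11,13,15): XOR of data positions = 0⊕1⊕1⊕1⊕1⊕1⊕0 = 1
p2 (pos 2,3,6,7,10,11,14,15): XOR of data positions = 0⊕1⊕1⊕1⊕1⊕1⊕0 = 1
p4 (pos 4,5,6,7,12,13,14,15): XOR of data positions = 1⊕1⊕1⊕0⊕1⊕1⊕0 = 1
p8 (pos 8,9,10,11,12,13,14,15): XOR of data positions = 1⊕1⊕1⊕0⊕1⊕1⊕0 = 1
Codeword: 110111111110110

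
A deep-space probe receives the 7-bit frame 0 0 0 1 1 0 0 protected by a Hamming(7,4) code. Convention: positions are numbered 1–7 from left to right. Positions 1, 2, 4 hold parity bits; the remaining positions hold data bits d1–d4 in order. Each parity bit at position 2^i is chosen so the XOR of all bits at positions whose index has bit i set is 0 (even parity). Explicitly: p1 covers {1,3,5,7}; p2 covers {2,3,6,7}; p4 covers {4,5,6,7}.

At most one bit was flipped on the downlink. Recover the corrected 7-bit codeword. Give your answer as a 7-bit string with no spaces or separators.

1001100

s1 (pos 1,3,5,7): 0⊕0⊕1⊕0 = 1
s2 (pos 2,3,6,7): 0⊕0⊕0⊕0 = 0
s4 (pos 4,5,6,7): 1⊕1⊕0⊕0 = 0
Syndrome s4…s1 = 001 → error at position 1.
Flip position 1: 0001100 → 1001100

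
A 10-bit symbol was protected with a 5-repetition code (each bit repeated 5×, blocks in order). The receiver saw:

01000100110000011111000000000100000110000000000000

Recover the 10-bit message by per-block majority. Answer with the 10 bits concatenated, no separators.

Block 1 (01000): 1 one → 0
Block 2 (10011): 3 ones → 1
Block 3 (00000): 0 ones → 0
Block 4 (11111): 5 ones → 1
Block 5 (00000): 0 ones → 0
Block 6 (00001): 1 one → 0
Block 7 (00000): 0 ones → 0
Block 8 (11000): 2 ones → 0
Block 9 (00000): 0 ones → 0
Block 10 (00000): 0 ones → 0

0101000000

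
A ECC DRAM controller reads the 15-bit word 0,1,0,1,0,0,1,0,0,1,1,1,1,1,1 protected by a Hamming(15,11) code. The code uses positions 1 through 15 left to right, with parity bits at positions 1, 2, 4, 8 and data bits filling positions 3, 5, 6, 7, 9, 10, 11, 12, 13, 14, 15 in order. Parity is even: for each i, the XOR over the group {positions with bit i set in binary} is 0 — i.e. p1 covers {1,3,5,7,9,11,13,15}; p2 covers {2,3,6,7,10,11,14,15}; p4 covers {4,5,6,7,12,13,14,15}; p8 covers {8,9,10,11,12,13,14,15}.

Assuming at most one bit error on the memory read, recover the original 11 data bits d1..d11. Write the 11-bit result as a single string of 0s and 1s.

00010111111

s1 (pos 1,3,5,7,9,11,13,15): 0⊕0⊕0⊕1⊕0⊕1⊕1⊕1 = 0
s2 (pos 2,3,6,7,10,11,14,15): 1⊕0⊕0⊕1⊕1⊕1⊕1⊕1 = 0
s4 (pos 4,5,6,7,12,13,14,15): 1⊕0⊕0⊕1⊕1⊕1⊕1⊕1 = 0
s8 (pos 8,9,10,11,12,13,14,15): 0⊕0⊕1⊕1⊕1⊕1⊕1⊕1 = 0
Syndrome s8…s1 = 0000 → no error.
Read data bits from positions 3,5,6,7,9,10,11,12,13,14,15: 00010111111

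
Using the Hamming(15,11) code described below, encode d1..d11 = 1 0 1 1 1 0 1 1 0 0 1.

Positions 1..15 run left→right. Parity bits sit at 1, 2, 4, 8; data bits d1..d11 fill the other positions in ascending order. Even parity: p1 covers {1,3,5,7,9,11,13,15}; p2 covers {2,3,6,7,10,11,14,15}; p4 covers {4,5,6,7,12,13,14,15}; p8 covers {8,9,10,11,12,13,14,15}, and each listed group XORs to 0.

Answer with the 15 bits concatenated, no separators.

Place data at non-parity positions: p1 p2 1 p4 0 1 1 p8 1 0 1 1 0 0 1
p1 (pos 1,3,5,7,9,11,13,15): XOR of data positions = 1⊕0⊕1⊕1⊕1⊕0⊕1 = 1
p2 (pos 2,3,6,7,10,11,14,15): XOR of data positions = 1⊕1⊕1⊕0⊕1⊕0⊕1 = 1
p4 (pos 4,5,6,7,12,13,14,15): XOR of data positions = 0⊕1⊕1⊕1⊕0⊕0⊕1 = 0
p8 (pos 8,9,10,11,12,13,14,15): XOR of data positions = 1⊕0⊕1⊕1⊕0⊕0⊕1 = 0
Codeword: 111001101011001

111001101011001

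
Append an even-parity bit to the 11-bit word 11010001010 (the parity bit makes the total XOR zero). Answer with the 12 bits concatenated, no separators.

XOR of the 11 data bits: 1⊕1⊕0⊕1⊕0⊕0⊕0⊕1⊕0⊕1⊕0 = 1
Parity bit = 1 (so all 12 bits XOR to 0).

110100010101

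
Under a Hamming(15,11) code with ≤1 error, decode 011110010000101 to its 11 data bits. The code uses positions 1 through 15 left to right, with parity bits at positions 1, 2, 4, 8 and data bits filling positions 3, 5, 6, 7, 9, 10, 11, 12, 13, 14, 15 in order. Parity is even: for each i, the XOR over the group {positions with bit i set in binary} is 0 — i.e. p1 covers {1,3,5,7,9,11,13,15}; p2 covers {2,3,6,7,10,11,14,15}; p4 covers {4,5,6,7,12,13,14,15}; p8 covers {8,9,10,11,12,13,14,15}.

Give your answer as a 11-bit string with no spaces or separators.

s1 (pos 1,3,5,7,9,11,13,15): 0⊕1⊕1⊕0⊕0⊕0⊕1⊕1 = 0
s2 (pos 2,3,6,7,10,11,14,15): 1⊕1⊕0⊕0⊕0⊕0⊕0⊕1 = 1
s4 (pos 4,5,6,7,12,13,14,15): 1⊕1⊕0⊕0⊕0⊕1⊕0⊕1 = 0
s8 (pos 8,9,10,11,12,13,14,15): 1⊕0⊕0⊕0⊕0⊕1⊕0⊕1 = 1
Syndrome s8…s1 = 1010 → error at position 10.
Flip position 10: 011110010000101 → 011110010100101
Read data bits from positions 3,5,6,7,9,10,11,12,13,14,15: 11000100101

11000100101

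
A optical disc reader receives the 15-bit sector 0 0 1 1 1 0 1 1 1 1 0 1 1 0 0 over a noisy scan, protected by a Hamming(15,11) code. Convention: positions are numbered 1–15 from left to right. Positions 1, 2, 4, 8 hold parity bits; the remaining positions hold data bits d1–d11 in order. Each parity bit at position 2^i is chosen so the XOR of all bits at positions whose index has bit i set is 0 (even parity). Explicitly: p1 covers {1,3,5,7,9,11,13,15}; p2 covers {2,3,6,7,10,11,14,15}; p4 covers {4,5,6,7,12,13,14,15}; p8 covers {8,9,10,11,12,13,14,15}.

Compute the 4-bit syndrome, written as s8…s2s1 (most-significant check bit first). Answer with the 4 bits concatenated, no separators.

s1 (pos 1,3,5,7,9,11,13,15): 0⊕1⊕1⊕1⊕1⊕0⊕1⊕0 = 1
s2 (pos 2,3,6,7,10,11,14,15): 0⊕1⊕0⊕1⊕1⊕0⊕0⊕0 = 1
s4 (pos 4,5,6,7,12,13,14,15): 1⊕1⊕0⊕1⊕1⊕1⊕0⊕0 = 1
s8 (pos 8,9,10,11,12,13,14,15): 1⊕1⊕1⊕0⊕1⊕1⊕0⊕0 = 1
Syndrome s8…s1 = 1111 → error at position 15.

1111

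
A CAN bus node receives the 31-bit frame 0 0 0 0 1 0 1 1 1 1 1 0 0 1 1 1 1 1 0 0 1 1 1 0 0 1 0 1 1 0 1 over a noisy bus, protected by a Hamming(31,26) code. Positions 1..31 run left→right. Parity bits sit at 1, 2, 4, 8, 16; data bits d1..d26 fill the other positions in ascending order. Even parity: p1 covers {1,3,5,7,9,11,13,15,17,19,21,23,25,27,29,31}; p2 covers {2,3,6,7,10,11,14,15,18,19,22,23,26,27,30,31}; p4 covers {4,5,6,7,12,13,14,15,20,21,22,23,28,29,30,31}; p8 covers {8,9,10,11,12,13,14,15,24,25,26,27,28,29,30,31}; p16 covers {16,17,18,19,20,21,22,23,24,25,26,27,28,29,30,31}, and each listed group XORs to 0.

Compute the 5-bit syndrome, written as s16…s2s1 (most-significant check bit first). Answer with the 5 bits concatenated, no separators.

s1 (pos 1,3,5,7,9,11,13,15,17,19,21,23,25,27,29,31): 0⊕0⊕1⊕1⊕1⊕1⊕0⊕1⊕1⊕0⊕1⊕1⊕0⊕0⊕1⊕1 = 0
s2 (pos 2,3,6,7,10,11,14,15,18,19,22,23,26,27,30,31): 0⊕0⊕0⊕1⊕1⊕1⊕1⊕1⊕1⊕0⊕1⊕1⊕1⊕0⊕0⊕1 = 0
s4 (pos 4,5,6,7,12,13,14,15,20,21,22,23,28,29,30,31): 0⊕1⊕0⊕1⊕0⊕0⊕1⊕1⊕0⊕1⊕1⊕1⊕1⊕1⊕0⊕1 = 0
s8 (pos 8,9,10,11,12,13,14,15,24,25,26,27,28,29,30,31): 1⊕1⊕1⊕1⊕0⊕0⊕1⊕1⊕0⊕0⊕1⊕0⊕1⊕1⊕0⊕1 = 0
s16 (pos 16,17,18,19,20,21,22,23,24,25,26,27,28,29,30,31): 1⊕1⊕1⊕0⊕0⊕1⊕1⊕1⊕0⊕0⊕1⊕0⊕1⊕1⊕0⊕1 = 0
Syndrome s16…s1 = 00000 → no error.

00000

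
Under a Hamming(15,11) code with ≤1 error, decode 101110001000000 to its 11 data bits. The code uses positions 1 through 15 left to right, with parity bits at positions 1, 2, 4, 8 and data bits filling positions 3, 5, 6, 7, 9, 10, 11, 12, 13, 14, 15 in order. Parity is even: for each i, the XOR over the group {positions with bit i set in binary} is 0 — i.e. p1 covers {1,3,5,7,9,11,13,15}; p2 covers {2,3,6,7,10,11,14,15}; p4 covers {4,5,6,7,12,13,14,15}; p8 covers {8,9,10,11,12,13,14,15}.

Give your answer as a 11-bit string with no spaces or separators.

s1 (pos 1,3,5,7,9,11,13,15): 1⊕1⊕1⊕0⊕1⊕0⊕0⊕0 = 0
s2 (pos 2,3,6,7,10,11,14,15): 0⊕1⊕0⊕0⊕0⊕0⊕0⊕0 = 1
s4 (pos 4,5,6,7,12,13,14,15): 1⊕1⊕0⊕0⊕0⊕0⊕0⊕0 = 0
s8 (pos 8,9,10,11,12,13,14,15): 0⊕1⊕0⊕0⊕0⊕0⊕0⊕0 = 1
Syndrome s8…s1 = 1010 → error at position 10.
Flip position 10: 101110001000000 → 101110001100000
Read data bits from positions 3,5,6,7,9,10,11,12,13,14,15: 11001100000

11001100000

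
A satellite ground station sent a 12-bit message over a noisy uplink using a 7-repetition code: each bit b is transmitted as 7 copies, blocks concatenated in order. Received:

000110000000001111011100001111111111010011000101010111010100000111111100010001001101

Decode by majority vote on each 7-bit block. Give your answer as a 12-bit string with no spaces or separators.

001011010101

Block 1 (0001100): 2 ones → 0
Block 2 (0000000): 0 ones → 0
Block 3 (1111011): 6 ones → 1
Block 4 (1000011): 3 ones → 0
Block 5 (1111111): 7 ones → 1
Block 6 (1010011): 4 ones → 1
Block 7 (0001010): 2 ones → 0
Block 8 (1011101): 5 ones → 1
Block 9 (0100000): 1 one → 0
Block 10 (1111111): 7 ones → 1
Block 11 (0001000): 1 one → 0
Block 12 (1001101): 4 ones → 1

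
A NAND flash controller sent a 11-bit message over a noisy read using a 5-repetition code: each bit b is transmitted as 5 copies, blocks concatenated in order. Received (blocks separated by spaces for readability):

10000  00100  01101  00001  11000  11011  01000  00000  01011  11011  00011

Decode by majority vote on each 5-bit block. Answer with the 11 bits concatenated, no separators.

00100100110

Block 1 (10000): 1 one → 0
Block 2 (00100): 1 one → 0
Block 3 (01101): 3 ones → 1
Block 4 (00001): 1 one → 0
Block 5 (11000): 2 ones → 0
Block 6 (11011): 4 ones → 1
Block 7 (01000): 1 one → 0
Block 8 (00000): 0 ones → 0
Block 9 (01011): 3 ones → 1
Block 10 (11011): 4 ones → 1
Block 11 (00011): 2 ones → 0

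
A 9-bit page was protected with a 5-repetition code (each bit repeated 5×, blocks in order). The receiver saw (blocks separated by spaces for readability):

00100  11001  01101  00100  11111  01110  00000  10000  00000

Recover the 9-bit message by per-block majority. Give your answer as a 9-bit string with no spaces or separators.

011011000

Block 1 (00100): 1 one → 0
Block 2 (11001): 3 ones → 1
Block 3 (01101): 3 ones → 1
Block 4 (00100): 1 one → 0
Block 5 (11111): 5 ones → 1
Block 6 (01110): 3 ones → 1
Block 7 (00000): 0 ones → 0
Block 8 (10000): 1 one → 0
Block 9 (00000): 0 ones → 0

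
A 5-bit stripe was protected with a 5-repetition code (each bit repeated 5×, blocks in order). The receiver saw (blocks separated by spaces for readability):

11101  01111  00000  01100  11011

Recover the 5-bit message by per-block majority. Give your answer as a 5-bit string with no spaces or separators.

11001

Block 1 (11101): 4 ones → 1
Block 2 (01111): 4 ones → 1
Block 3 (00000): 0 ones → 0
Block 4 (01100): 2 ones → 0
Block 5 (11011): 4 ones → 1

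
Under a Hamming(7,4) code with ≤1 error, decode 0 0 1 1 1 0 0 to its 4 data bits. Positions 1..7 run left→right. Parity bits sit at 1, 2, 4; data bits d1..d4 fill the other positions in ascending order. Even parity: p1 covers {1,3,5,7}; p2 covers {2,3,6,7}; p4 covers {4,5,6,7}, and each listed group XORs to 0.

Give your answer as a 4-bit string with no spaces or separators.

s1 (pos 1,3,5,7): 0⊕1⊕1⊕0 = 0
s2 (pos 2,3,6,7): 0⊕1⊕0⊕0 = 1
s4 (pos 4,5,6,7): 1⊕1⊕0⊕0 = 0
Syndrome s4…s1 = 010 → error at position 2.
Flip position 2: 0011100 → 0111100
Read data bits from positions 3,5,6,7: 1100

1100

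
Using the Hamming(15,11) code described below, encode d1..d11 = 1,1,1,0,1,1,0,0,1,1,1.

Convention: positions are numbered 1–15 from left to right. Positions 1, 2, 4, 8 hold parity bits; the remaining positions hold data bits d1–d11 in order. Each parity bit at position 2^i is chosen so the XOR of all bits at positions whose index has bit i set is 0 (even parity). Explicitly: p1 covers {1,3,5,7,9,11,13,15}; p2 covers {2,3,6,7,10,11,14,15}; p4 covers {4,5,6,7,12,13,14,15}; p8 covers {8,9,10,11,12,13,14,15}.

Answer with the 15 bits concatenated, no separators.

Place data at non-parity positions: p1 p2 1 p4 1 1 0 p8 1 1 0 0 1 1 1
p1 (pos 1,3,5,7,9,11,13,15): XOR of data positions = 1⊕1⊕0⊕1⊕0⊕1⊕1 = 1
p2 (pos 2,3,6,7,10,11,14,15): XOR of data positions = 1⊕1⊕0⊕1⊕0⊕1⊕1 = 1
p4 (pos 4,5,6,7,12,13,14,15): XOR of data positions = 1⊕1⊕0⊕0⊕1⊕1⊕1 = 1
p8 (pos 8,9,10,11,12,13,14,15): XOR of data positions = 1⊕1⊕0⊕0⊕1⊕1⊕1 = 1
Codeword: 111111011100111

111111011100111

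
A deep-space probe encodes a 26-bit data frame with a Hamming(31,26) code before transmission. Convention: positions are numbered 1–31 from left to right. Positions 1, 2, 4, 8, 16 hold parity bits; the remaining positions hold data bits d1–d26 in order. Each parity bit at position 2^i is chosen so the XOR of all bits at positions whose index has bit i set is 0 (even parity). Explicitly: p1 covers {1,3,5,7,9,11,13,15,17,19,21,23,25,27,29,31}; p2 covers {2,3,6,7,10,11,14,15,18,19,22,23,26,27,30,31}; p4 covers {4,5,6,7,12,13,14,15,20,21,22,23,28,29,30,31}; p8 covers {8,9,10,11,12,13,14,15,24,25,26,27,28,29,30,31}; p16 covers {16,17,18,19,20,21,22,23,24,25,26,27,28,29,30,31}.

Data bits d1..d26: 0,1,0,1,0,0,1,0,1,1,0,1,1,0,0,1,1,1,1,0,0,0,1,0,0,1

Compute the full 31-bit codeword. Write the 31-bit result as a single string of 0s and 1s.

0101101000101100110011110001001

Place data at non-parity positions: p1 p2 0 p4 1 0 1 p8 0 0 1 0 1 1 0 p16 1 1 0 0 1 1 1 1 0 0 0 1 0 0 1
p1 (pos 1,3,5,7,9,11,13,15,17,19,21,23,25,27,29,31): XOR of data positions = 0⊕1⊕1⊕0⊕1⊕1⊕0⊕1⊕0⊕1⊕1⊕0⊕0⊕0⊕1 = 0
p2 (pos 2,3,6,7,10,11,14,15,18,19,22,23,26,27,30,31): XOR of data positions = 0⊕0⊕1⊕0⊕1⊕1⊕0⊕1⊕0⊕1⊕1⊕0⊕0⊕0⊕1 = 1
p4 (pos 4,5,6,7,12,13,14,15,20,21,22,23,28,29,30,31): XOR of data positions = 1⊕0⊕1⊕0⊕1⊕1⊕0⊕0⊕1⊕1⊕1⊕1⊕0⊕0⊕1 = 1
p8 (pos 8,9,10,11,12,13,14,15,24,25,26,27,28,29,30,31): XOR of data positions = 0⊕0⊕1⊕0⊕1⊕1⊕0⊕1⊕0⊕0⊕0⊕1⊕0⊕0⊕1 = 0
p16 (pos 16,17,18,19,20,21,22,23,24,25,26,27,28,29,30,31): XOR of data positions = 1⊕1⊕0⊕0⊕1⊕1⊕1⊕1⊕0⊕0⊕0⊕1⊕0⊕0⊕1 = 0
Codeword: 0101101000101100110011110001001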